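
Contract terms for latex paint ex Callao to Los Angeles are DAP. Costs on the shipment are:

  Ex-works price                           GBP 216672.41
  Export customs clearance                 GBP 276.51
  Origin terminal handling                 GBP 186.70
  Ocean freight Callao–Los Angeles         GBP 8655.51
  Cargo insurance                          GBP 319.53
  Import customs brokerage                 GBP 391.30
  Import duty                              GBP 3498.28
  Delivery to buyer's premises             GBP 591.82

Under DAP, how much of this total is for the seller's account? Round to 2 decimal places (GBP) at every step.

Seller's account: GBP 226702.48

DAP: the seller bears all costs to the named destination except import duty and clearance.
Seller's account: goods 216672.41 + export clearance 276.51 + origin terminal 186.70 + freight 8655.51 + insurance 319.53 + delivery 591.82 = 226702.48
Buyer's account: brokerage 391.30 + duty 3498.28 = 3889.58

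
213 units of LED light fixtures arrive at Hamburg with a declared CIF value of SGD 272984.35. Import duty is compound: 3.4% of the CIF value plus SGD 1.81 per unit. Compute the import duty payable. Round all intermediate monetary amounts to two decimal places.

Ad valorem component: 272984.35 × 3.4% = 9281.47
Specific component: 213 × 1.81 = 385.53
Import duty = 9281.47 + 385.53 = 9667.00

Import duty: SGD 9667.00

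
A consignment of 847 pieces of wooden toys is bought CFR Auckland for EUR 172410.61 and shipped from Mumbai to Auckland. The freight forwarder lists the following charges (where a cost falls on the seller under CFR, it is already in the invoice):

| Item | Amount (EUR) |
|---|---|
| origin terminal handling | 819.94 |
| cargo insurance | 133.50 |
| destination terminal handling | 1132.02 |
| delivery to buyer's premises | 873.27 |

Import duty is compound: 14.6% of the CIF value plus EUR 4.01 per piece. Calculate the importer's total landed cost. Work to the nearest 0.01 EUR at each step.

Total landed cost: EUR 203137.31

CFR: the seller pays costs through ocean freight to the destination port, but not insurance.
Already in the invoice (seller's account under CFR): origin terminal — exclude.
CIF value = CFR price + insurance = 172410.61 + 133.50 = 172544.11
Ad valorem component: 172544.11 × 14.6% = 25191.44
Specific component: 847 × 4.01 = 3396.47
Import duty = 25191.44 + 3396.47 = 28587.91
Buyer bears: insurance 133.50 + destination terminal 1132.02 + delivery 873.27 + duty 28587.91 = 30726.70
Landed cost = invoice 172410.61 + 30726.70 = 203137.31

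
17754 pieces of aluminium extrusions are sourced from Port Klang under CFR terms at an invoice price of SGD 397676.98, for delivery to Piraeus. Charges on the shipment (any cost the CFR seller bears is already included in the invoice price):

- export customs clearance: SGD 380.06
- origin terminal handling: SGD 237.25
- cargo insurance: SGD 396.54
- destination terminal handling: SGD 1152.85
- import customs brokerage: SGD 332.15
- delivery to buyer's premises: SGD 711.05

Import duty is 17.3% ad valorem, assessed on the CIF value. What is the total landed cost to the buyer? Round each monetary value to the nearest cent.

CFR: the seller pays costs through ocean freight to the destination port, but not insurance.
Already in the invoice (seller's account under CFR): export clearance, origin terminal — exclude.
CIF value = CFR price + insurance = 397676.98 + 396.54 = 398073.52
Import duty = 398073.52 × 17.3% = 68866.72
Buyer bears: insurance 396.54 + destination terminal 1152.85 + brokerage 332.15 + delivery 711.05 + duty 68866.72 = 71459.31
Landed cost = invoice 397676.98 + 71459.31 = 469136.29

Total landed cost: SGD 469136.29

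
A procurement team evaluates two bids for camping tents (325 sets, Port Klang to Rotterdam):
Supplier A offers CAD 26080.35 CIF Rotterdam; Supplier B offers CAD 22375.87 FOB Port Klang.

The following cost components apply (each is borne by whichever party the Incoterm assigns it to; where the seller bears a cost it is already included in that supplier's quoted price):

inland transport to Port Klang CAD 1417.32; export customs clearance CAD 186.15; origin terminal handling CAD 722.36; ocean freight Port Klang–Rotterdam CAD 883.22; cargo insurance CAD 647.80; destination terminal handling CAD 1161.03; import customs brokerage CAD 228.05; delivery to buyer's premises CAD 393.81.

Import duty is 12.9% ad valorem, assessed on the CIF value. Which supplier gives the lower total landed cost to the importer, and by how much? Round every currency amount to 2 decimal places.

Supplier A (CIF):
The CIF price already equals the CIF value: 26080.35
Import duty = 26080.35 × 12.9% = 3364.37
Buyer bears (A): 1161.03 + 228.05 + 393.81 = 1782.89
Landed cost (A) = invoice 26080.35 + 1782.89 + duty 3364.37 = 31227.61
Supplier B (FOB):
CIF value = FOB price + freight + insurance = 22375.87 + 883.22 + 647.80 = 23906.89
Import duty = 23906.89 × 12.9% = 3083.99
Buyer bears (B): 883.22 + 647.80 + 1161.03 + 228.05 + 393.81 = 3313.91
Landed cost (B) = invoice 22375.87 + 3313.91 + duty 3083.99 = 28773.77
Difference = |31227.61 − 28773.77| = 2453.84

Supplier B is cheaper by CAD 2453.84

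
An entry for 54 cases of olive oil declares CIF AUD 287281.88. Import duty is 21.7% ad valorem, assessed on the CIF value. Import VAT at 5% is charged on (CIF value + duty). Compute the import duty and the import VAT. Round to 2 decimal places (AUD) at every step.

Import duty = 287281.88 × 21.7% = 62340.17
VAT base = CIF + duty = 287281.88 + 62340.17 = 349622.05
Import VAT = 349622.05 × 5% = 17481.10

Import duty: AUD 62340.17; import VAT: AUD 17481.10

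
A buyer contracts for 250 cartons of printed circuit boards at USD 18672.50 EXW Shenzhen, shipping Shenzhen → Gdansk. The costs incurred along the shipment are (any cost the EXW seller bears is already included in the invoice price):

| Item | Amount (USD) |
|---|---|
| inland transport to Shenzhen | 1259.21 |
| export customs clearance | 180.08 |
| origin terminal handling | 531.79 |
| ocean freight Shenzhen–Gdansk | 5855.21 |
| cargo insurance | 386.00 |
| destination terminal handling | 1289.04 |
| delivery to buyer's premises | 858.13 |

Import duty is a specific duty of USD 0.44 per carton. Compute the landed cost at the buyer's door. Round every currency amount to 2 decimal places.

EXW: the seller makes goods available at their premises; the buyer bears all onward costs.
CIF value = EXW price + inland to port + export clearance + origin terminal + freight + insurance = 18672.50 + 1259.21 + 180.08 + 531.79 + 5855.21 + 386.00 = 26884.79
Import duty = 250 × 0.44 = 110.00
Buyer bears: inland to port 1259.21 + export clearance 180.08 + origin terminal 531.79 + freight 5855.21 + insurance 386.00 + destination terminal 1289.04 + delivery 858.13 + duty 110.00 = 10469.46
Landed cost = invoice 18672.50 + 10469.46 = 29141.96

Total landed cost: USD 29141.96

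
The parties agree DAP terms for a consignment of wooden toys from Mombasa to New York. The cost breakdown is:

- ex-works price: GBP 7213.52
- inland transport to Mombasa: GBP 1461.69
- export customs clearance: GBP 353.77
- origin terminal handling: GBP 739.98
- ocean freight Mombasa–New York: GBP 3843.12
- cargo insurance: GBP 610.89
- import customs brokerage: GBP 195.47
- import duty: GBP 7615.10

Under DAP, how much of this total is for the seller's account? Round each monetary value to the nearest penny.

DAP: the seller bears all costs to the named destination except import duty and clearance.
Seller's account: goods 7213.52 + inland to port 1461.69 + export clearance 353.77 + origin terminal 739.98 + freight 3843.12 + insurance 610.89 = 14222.97
Buyer's account: brokerage 195.47 + duty 7615.10 = 7810.57

Seller's account: GBP 14222.97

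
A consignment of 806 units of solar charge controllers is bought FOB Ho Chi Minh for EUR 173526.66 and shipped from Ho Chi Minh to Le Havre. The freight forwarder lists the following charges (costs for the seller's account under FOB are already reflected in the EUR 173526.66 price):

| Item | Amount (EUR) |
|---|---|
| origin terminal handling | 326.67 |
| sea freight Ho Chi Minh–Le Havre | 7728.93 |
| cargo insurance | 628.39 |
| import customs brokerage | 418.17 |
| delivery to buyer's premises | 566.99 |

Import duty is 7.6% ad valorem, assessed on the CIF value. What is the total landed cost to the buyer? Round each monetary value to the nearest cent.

FOB: the seller bears costs until goods are on board at the origin port; the buyer bears freight, insurance and all costs thereafter.
Already in the invoice (seller's account under FOB): origin terminal — exclude.
CIF value = FOB price + freight + insurance = 173526.66 + 7728.93 + 628.39 = 181883.98
Import duty = 181883.98 × 7.6% = 13823.18
Buyer bears: freight 7728.93 + insurance 628.39 + brokerage 418.17 + delivery 566.99 + duty 13823.18 = 23165.66
Landed cost = invoice 173526.66 + 23165.66 = 196692.32

Total landed cost: EUR 196692.32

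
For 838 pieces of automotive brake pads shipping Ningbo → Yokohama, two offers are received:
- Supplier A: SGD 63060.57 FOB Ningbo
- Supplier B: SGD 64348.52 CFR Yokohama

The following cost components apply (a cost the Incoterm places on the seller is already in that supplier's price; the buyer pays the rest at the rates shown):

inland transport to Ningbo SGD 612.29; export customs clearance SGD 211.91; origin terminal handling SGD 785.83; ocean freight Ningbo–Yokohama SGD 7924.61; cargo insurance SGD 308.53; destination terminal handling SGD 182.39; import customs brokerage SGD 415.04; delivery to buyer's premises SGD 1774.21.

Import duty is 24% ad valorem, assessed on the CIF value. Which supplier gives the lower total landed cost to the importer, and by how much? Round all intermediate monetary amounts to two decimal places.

Supplier A (FOB):
CIF value = FOB price + freight + insurance = 63060.57 + 7924.61 + 308.53 = 71293.71
Import duty = 71293.71 × 24% = 17110.49
Buyer bears (A): 7924.61 + 308.53 + 182.39 + 415.04 + 1774.21 = 10604.78
Landed cost (A) = invoice 63060.57 + 10604.78 + duty 17110.49 = 90775.84
Supplier B (CFR):
CIF value = CFR price + insurance = 64348.52 + 308.53 = 64657.05
Import duty = 64657.05 × 24% = 15517.69
Buyer bears (B): 308.53 + 182.39 + 415.04 + 1774.21 = 2680.17
Landed cost (B) = invoice 64348.52 + 2680.17 + duty 15517.69 = 82546.38
Difference = |90775.84 − 82546.38| = 8229.46

Supplier B is cheaper by SGD 8229.46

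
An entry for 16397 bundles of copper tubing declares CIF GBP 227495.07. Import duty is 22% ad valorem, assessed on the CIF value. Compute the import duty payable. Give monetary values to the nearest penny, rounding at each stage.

Import duty: GBP 50048.92

Import duty = 227495.07 × 22% = 50048.92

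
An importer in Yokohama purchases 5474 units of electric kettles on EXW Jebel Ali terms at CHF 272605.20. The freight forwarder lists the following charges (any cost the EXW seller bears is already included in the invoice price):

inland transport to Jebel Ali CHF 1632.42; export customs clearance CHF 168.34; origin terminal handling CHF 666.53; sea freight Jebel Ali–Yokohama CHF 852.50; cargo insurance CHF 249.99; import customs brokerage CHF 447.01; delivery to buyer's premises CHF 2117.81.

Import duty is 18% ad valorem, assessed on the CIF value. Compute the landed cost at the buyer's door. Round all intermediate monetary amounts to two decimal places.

Total landed cost: CHF 328451.30

EXW: the seller makes goods available at their premises; the buyer bears all onward costs.
CIF value = EXW price + inland to port + export clearance + origin terminal + freight + insurance = 272605.20 + 1632.42 + 168.34 + 666.53 + 852.50 + 249.99 = 276174.98
Import duty = 276174.98 × 18% = 49711.50
Buyer bears: inland to port 1632.42 + export clearance 168.34 + origin terminal 666.53 + freight 852.50 + insurance 249.99 + brokerage 447.01 + delivery 2117.81 + duty 49711.50 = 55846.10
Landed cost = invoice 272605.20 + 55846.10 = 328451.30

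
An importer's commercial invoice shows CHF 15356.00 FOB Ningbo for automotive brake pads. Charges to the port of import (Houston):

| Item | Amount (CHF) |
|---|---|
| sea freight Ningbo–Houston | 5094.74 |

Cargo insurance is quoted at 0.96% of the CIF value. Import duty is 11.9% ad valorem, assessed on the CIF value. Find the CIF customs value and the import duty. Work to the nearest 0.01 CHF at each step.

CIF value: CHF 20648.97; import duty: CHF 2457.23

Let C be the CIF value. C = FOB price + freight + 0.96% × C
C − 0.96% × C = 15356.00 + 5094.74
0.9904 × C = 20450.74
C = 20450.74 / 0.9904 = 20648.97
Insurance premium = 0.96% × 20648.97 = 198.23
Import duty = 20648.97 × 11.9% = 2457.23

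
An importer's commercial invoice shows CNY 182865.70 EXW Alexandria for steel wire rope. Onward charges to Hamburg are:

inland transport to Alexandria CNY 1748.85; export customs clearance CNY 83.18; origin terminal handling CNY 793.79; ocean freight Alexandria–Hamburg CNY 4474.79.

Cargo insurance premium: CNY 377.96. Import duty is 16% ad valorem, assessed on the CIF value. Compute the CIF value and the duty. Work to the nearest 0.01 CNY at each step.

CIF = EXW price + pre-shipment costs + freight + insurance
CIF = 182865.70 + 1748.85 + 83.18 + 793.79 + 4474.79 + 377.96 = 190344.27
Import duty = 190344.27 × 16% = 30455.08

CIF value: CNY 190344.27; import duty: CNY 30455.08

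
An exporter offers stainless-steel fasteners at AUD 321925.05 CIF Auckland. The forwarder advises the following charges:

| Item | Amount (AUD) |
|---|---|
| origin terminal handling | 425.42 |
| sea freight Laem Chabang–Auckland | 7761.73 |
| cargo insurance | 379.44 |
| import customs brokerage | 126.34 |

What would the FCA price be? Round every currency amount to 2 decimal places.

Not relevant to the conversion: brokerage — on the buyer under both terms; not part of either seller's price.
From CIF to FCA, the seller no longer bears: origin terminal, freight, insurance.
FCA price = 321925.05 − 425.42 − 7761.73 − 379.44 = 313358.46

FCA price: AUD 313358.46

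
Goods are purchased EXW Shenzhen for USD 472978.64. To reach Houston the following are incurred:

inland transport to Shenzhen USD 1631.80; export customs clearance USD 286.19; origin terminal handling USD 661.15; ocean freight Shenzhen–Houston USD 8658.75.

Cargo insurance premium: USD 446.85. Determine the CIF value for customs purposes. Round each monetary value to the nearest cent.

CIF value: USD 484663.38

CIF = EXW price + pre-shipment costs + freight + insurance
CIF = 472978.64 + 1631.80 + 286.19 + 661.15 + 8658.75 + 446.85 = 484663.38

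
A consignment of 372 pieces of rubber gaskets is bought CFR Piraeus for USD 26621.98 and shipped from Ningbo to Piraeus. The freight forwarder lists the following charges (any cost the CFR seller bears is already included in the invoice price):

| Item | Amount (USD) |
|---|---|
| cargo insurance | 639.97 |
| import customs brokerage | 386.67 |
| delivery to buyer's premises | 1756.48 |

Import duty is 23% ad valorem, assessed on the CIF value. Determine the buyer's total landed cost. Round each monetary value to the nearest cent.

Total landed cost: USD 35675.35

CFR: the seller pays costs through ocean freight to the destination port, but not insurance.
CIF value = CFR price + insurance = 26621.98 + 639.97 = 27261.95
Import duty = 27261.95 × 23% = 6270.25
Buyer bears: insurance 639.97 + brokerage 386.67 + delivery 1756.48 + duty 6270.25 = 9053.37
Landed cost = invoice 26621.98 + 9053.37 = 35675.35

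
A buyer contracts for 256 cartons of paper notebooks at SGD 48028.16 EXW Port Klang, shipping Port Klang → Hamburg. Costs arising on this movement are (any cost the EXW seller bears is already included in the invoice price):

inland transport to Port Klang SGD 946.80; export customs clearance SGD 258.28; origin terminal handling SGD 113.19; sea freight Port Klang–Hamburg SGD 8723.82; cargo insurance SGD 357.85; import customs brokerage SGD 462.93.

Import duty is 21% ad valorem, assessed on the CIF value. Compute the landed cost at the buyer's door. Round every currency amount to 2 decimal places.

EXW: the seller makes goods available at their premises; the buyer bears all onward costs.
CIF value = EXW price + inland to port + export clearance + origin terminal + freight + insurance = 48028.16 + 946.80 + 258.28 + 113.19 + 8723.82 + 357.85 = 58428.10
Import duty = 58428.10 × 21% = 12269.90
Buyer bears: inland to port 946.80 + export clearance 258.28 + origin terminal 113.19 + freight 8723.82 + insurance 357.85 + brokerage 462.93 + duty 12269.90 = 23132.77
Landed cost = invoice 48028.16 + 23132.77 = 71160.93

Total landed cost: SGD 71160.93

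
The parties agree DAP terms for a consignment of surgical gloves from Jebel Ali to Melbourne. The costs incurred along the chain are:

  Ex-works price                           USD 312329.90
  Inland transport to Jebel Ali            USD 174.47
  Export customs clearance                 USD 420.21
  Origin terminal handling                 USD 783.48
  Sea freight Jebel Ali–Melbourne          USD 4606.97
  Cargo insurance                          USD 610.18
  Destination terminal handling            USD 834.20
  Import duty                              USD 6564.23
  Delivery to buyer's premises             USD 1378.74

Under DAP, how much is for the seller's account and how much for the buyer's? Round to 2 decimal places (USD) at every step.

DAP: the seller bears all costs to the named destination except import duty and clearance.
Seller's account: goods 312329.90 + inland to port 174.47 + export clearance 420.21 + origin terminal 783.48 + freight 4606.97 + insurance 610.18 + destination terminal 834.20 + delivery 1378.74 = 321138.15
Buyer's account: duty 6564.23 = 6564.23

Seller: USD 321138.15; buyer: USD 6564.23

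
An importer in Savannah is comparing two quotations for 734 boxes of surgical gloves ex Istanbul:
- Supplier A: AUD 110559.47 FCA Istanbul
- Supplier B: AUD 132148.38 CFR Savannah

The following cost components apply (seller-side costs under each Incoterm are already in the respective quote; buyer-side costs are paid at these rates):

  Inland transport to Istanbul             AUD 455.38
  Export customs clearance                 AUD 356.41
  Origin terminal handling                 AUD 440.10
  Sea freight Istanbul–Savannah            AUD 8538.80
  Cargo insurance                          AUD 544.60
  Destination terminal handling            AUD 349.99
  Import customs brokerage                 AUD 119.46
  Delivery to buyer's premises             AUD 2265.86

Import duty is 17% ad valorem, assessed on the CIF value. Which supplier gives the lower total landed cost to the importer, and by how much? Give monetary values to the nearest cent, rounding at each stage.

Supplier A is cheaper by AUD 14753.72

Supplier A (FCA):
CIF value = FCA price + origin terminal + freight + insurance = 110559.47 + 440.10 + 8538.80 + 544.60 = 120082.97
Import duty = 120082.97 × 17% = 20414.10
Buyer bears (A): 440.10 + 8538.80 + 544.60 + 349.99 + 119.46 + 2265.86 = 12258.81
Landed cost (A) = invoice 110559.47 + 12258.81 + duty 20414.10 = 143232.38
Supplier B (CFR):
CIF value = CFR price + insurance = 132148.38 + 544.60 = 132692.98
Import duty = 132692.98 × 17% = 22557.81
Buyer bears (B): 544.60 + 349.99 + 119.46 + 2265.86 = 3279.91
Landed cost (B) = invoice 132148.38 + 3279.91 + duty 22557.81 = 157986.10
Difference = |143232.38 − 157986.10| = 14753.72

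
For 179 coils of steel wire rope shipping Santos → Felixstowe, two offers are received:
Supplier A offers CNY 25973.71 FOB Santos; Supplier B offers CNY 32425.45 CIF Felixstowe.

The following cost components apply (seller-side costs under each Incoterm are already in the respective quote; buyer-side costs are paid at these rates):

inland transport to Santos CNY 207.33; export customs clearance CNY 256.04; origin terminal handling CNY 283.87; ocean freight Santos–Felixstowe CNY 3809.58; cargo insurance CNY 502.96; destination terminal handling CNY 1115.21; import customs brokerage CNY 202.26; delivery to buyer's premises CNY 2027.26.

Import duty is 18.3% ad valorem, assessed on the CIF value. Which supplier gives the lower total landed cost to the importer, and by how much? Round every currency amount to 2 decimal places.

Supplier A (FOB):
CIF value = FOB price + freight + insurance = 25973.71 + 3809.58 + 502.96 = 30286.25
Import duty = 30286.25 × 18.3% = 5542.38
Buyer bears (A): 3809.58 + 502.96 + 1115.21 + 202.26 + 2027.26 = 7657.27
Landed cost (A) = invoice 25973.71 + 7657.27 + duty 5542.38 = 39173.36
Supplier B (CIF):
The CIF price already equals the CIF value: 32425.45
Import duty = 32425.45 × 18.3% = 5933.86
Buyer bears (B): 1115.21 + 202.26 + 2027.26 = 3344.73
Landed cost (B) = invoice 32425.45 + 3344.73 + duty 5933.86 = 41704.04
Difference = |39173.36 − 41704.04| = 2530.68

Supplier A is cheaper by CNY 2530.68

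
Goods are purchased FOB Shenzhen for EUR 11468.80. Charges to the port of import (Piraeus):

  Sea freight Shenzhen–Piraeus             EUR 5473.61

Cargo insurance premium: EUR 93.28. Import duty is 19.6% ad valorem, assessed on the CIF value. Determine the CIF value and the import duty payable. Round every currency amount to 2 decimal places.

CIF = FOB price + freight + insurance
CIF = 11468.80 + 5473.61 + 93.28 = 17035.69
Import duty = 17035.69 × 19.6% = 3339.00

CIF value: EUR 17035.69; import duty: EUR 3339.00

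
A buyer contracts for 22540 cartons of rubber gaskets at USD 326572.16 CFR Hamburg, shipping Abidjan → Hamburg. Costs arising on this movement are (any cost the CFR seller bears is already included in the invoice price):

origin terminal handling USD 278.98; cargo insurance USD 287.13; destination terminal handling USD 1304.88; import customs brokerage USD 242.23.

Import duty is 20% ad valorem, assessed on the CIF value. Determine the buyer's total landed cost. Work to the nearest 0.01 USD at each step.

CFR: the seller pays costs through ocean freight to the destination port, but not insurance.
Already in the invoice (seller's account under CFR): origin terminal — exclude.
CIF value = CFR price + insurance = 326572.16 + 287.13 = 326859.29
Import duty = 326859.29 × 20% = 65371.86
Buyer bears: insurance 287.13 + destination terminal 1304.88 + brokerage 242.23 + duty 65371.86 = 67206.10
Landed cost = invoice 326572.16 + 67206.10 = 393778.26

Total landed cost: USD 393778.26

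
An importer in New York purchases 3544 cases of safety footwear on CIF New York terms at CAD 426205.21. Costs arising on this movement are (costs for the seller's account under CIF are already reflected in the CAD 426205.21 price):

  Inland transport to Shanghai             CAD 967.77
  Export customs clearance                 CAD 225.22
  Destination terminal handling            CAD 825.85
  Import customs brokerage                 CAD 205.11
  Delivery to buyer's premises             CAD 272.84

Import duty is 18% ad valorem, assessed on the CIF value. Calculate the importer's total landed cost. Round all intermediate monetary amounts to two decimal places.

Total landed cost: CAD 504225.95

CIF: the seller pays costs through ocean freight and marine insurance to the destination port.
Already in the invoice (seller's account under CIF): inland to port, export clearance — exclude.
The CIF price already equals the CIF value: 426205.21
Import duty = 426205.21 × 18% = 76716.94
Buyer bears: destination terminal 825.85 + brokerage 205.11 + delivery 272.84 + duty 76716.94 = 78020.74
Landed cost = invoice 426205.21 + 78020.74 = 504225.95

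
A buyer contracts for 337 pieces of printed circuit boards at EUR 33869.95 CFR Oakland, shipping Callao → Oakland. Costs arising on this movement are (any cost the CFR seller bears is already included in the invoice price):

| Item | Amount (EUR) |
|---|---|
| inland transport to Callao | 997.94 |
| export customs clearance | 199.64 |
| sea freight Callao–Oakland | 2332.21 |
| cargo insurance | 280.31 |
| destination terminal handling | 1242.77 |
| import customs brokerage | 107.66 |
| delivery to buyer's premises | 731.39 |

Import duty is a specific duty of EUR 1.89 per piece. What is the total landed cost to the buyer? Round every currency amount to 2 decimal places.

CFR: the seller pays costs through ocean freight to the destination port, but not insurance.
Already in the invoice (seller's account under CFR): inland to port, export clearance, freight — exclude.
CIF value = CFR price + insurance = 33869.95 + 280.31 = 34150.26
Import duty = 337 × 1.89 = 636.93
Buyer bears: insurance 280.31 + destination terminal 1242.77 + brokerage 107.66 + delivery 731.39 + duty 636.93 = 2999.06
Landed cost = invoice 33869.95 + 2999.06 = 36869.01

Total landed cost: EUR 36869.01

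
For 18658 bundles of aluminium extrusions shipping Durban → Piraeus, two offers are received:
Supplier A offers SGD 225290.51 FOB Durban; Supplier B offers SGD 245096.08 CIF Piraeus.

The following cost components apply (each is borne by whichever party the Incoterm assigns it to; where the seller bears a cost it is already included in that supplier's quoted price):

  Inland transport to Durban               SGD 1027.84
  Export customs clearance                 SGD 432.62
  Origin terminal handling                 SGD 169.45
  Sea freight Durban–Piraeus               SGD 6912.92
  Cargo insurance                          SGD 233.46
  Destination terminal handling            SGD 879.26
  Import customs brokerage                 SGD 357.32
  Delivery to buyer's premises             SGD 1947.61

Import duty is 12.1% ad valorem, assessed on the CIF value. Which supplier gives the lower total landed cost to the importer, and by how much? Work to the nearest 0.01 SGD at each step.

Supplier A is cheaper by SGD 14190.96

Supplier A (FOB):
CIF value = FOB price + freight + insurance = 225290.51 + 6912.92 + 233.46 = 232436.89
Import duty = 232436.89 × 12.1% = 28124.86
Buyer bears (A): 6912.92 + 233.46 + 879.26 + 357.32 + 1947.61 = 10330.57
Landed cost (A) = invoice 225290.51 + 10330.57 + duty 28124.86 = 263745.94
Supplier B (CIF):
The CIF price already equals the CIF value: 245096.08
Import duty = 245096.08 × 12.1% = 29656.63
Buyer bears (B): 879.26 + 357.32 + 1947.61 = 3184.19
Landed cost (B) = invoice 245096.08 + 3184.19 + duty 29656.63 = 277936.90
Difference = |263745.94 − 277936.90| = 14190.96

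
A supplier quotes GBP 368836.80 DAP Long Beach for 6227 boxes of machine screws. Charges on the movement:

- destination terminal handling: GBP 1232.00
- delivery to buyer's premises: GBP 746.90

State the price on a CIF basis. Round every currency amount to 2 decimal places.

CIF price: GBP 366857.90

From DAP to CIF, the seller no longer bears: destination terminal, delivery.
CIF price = 368836.80 − 1232.00 − 746.90 = 366857.90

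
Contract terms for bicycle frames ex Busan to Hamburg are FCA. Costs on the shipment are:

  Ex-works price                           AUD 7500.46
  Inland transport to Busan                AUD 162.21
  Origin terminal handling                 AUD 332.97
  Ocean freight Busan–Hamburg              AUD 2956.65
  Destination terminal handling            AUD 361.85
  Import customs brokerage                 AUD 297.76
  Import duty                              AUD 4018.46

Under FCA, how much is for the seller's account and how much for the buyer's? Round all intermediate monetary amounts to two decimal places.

FCA: the seller delivers export-cleared goods to the carrier; the buyer bears costs from that point.
Seller's account: goods 7500.46 + inland to port 162.21 = 7662.67
Buyer's account: origin terminal 332.97 + freight 2956.65 + destination terminal 361.85 + brokerage 297.76 + duty 4018.46 = 7967.69

Seller: AUD 7662.67; buyer: AUD 7967.69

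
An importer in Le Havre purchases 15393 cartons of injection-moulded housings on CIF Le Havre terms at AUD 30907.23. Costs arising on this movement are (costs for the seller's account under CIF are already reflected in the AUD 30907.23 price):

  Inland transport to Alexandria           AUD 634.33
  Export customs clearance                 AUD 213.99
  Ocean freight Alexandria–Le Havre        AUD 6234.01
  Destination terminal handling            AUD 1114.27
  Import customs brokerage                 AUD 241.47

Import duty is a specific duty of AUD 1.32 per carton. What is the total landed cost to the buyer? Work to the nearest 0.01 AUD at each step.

Total landed cost: AUD 52581.73

CIF: the seller pays costs through ocean freight and marine insurance to the destination port.
Already in the invoice (seller's account under CIF): inland to port, export clearance, freight — exclude.
The CIF price already equals the CIF value: 30907.23
Import duty = 15393 × 1.32 = 20318.76
Buyer bears: destination terminal 1114.27 + brokerage 241.47 + duty 20318.76 = 21674.50
Landed cost = invoice 30907.23 + 21674.50 = 52581.73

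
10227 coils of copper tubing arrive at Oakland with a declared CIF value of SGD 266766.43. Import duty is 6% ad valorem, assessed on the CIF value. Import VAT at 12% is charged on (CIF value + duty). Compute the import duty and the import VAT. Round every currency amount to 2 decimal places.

Import duty: SGD 16005.99; import VAT: SGD 33932.69

Import duty = 266766.43 × 6% = 16005.99
VAT base = CIF + duty = 266766.43 + 16005.99 = 282772.42
Import VAT = 282772.42 × 12% = 33932.69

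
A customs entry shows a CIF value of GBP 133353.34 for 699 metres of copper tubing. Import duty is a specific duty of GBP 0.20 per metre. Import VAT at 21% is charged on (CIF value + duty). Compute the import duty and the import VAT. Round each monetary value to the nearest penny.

Import duty: GBP 139.80; import VAT: GBP 28033.56

Import duty = 699 × 0.20 = 139.80
VAT base = CIF + duty = 133353.34 + 139.80 = 133493.14
Import VAT = 133493.14 × 21% = 28033.56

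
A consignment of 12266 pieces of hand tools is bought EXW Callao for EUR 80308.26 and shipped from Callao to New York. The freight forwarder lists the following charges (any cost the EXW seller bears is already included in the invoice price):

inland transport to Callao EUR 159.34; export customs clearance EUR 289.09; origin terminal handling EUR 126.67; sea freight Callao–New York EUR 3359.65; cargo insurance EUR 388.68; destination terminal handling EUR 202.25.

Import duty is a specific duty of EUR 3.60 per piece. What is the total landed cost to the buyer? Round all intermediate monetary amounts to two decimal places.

Total landed cost: EUR 128991.54

EXW: the seller makes goods available at their premises; the buyer bears all onward costs.
CIF value = EXW price + inland to port + export clearance + origin terminal + freight + insurance = 80308.26 + 159.34 + 289.09 + 126.67 + 3359.65 + 388.68 = 84631.69
Import duty = 12266 × 3.60 = 44157.60
Buyer bears: inland to port 159.34 + export clearance 289.09 + origin terminal 126.67 + freight 3359.65 + insurance 388.68 + destination terminal 202.25 + duty 44157.60 = 48683.28
Landed cost = invoice 80308.26 + 48683.28 = 128991.54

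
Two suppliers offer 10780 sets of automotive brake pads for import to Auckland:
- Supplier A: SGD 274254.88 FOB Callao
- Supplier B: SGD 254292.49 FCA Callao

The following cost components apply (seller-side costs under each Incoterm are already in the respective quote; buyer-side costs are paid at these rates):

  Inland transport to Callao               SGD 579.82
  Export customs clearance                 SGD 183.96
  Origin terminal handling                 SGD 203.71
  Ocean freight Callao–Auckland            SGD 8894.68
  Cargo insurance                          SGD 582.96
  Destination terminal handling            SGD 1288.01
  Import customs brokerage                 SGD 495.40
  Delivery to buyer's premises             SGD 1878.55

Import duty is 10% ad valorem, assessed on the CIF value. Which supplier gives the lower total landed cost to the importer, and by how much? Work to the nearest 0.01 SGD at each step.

Supplier B is cheaper by SGD 21734.55

Supplier A (FOB):
CIF value = FOB price + freight + insurance = 274254.88 + 8894.68 + 582.96 = 283732.52
Import duty = 283732.52 × 10% = 28373.25
Buyer bears (A): 8894.68 + 582.96 + 1288.01 + 495.40 + 1878.55 = 13139.60
Landed cost (A) = invoice 274254.88 + 13139.60 + duty 28373.25 = 315767.73
Supplier B (FCA):
CIF value = FCA price + origin terminal + freight + insurance = 254292.49 + 203.71 + 8894.68 + 582.96 = 263973.84
Import duty = 263973.84 × 10% = 26397.38
Buyer bears (B): 203.71 + 8894.68 + 582.96 + 1288.01 + 495.40 + 1878.55 = 13343.31
Landed cost (B) = invoice 254292.49 + 13343.31 + duty 26397.38 = 294033.18
Difference = |315767.73 − 294033.18| = 21734.55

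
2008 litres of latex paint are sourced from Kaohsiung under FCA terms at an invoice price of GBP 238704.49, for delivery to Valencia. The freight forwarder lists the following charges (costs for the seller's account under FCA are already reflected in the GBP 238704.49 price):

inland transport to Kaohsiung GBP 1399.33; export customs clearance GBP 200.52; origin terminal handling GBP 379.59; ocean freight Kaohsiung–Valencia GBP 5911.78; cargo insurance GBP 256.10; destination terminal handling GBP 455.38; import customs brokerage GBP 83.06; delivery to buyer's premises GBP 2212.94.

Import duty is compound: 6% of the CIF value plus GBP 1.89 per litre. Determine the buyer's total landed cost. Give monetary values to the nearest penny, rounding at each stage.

Total landed cost: GBP 266513.58

FCA: the seller delivers export-cleared goods to the carrier; the buyer bears costs from that point.
Already in the invoice (seller's account under FCA): inland to port, export clearance — exclude.
CIF value = FCA price + origin terminal + freight + insurance = 238704.49 + 379.59 + 5911.78 + 256.10 = 245251.96
Ad valorem component: 245251.96 × 6% = 14715.12
Specific component: 2008 × 1.89 = 3795.12
Import duty = 14715.12 + 3795.12 = 18510.24
Buyer bears: origin terminal 379.59 + freight 5911.78 + insurance 256.10 + destination terminal 455.38 + brokerage 83.06 + delivery 2212.94 + duty 18510.24 = 27809.09
Landed cost = invoice 238704.49 + 27809.09 = 266513.58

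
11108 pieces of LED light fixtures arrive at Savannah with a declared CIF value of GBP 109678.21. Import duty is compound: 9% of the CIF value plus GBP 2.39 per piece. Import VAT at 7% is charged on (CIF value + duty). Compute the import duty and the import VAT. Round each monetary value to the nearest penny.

Ad valorem component: 109678.21 × 9% = 9871.04
Specific component: 11108 × 2.39 = 26548.12
Import duty = 9871.04 + 26548.12 = 36419.16
VAT base = CIF + duty = 109678.21 + 36419.16 = 146097.37
Import VAT = 146097.37 × 7% = 10226.82

Import duty: GBP 36419.16; import VAT: GBP 10226.82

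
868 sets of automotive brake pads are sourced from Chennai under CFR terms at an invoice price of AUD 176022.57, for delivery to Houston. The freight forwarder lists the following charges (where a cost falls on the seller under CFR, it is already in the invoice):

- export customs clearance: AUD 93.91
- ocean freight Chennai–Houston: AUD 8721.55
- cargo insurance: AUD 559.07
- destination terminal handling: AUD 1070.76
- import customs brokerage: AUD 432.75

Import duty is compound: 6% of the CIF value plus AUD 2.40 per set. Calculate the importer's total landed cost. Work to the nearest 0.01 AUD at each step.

CFR: the seller pays costs through ocean freight to the destination port, but not insurance.
Already in the invoice (seller's account under CFR): export clearance, freight — exclude.
CIF value = CFR price + insurance = 176022.57 + 559.07 = 176581.64
Ad valorem component: 176581.64 × 6% = 10594.90
Specific component: 868 × 2.40 = 2083.20
Import duty = 10594.90 + 2083.20 = 12678.10
Buyer bears: insurance 559.07 + destination terminal 1070.76 + brokerage 432.75 + duty 12678.10 = 14740.68
Landed cost = invoice 176022.57 + 14740.68 = 190763.25

Total landed cost: AUD 190763.25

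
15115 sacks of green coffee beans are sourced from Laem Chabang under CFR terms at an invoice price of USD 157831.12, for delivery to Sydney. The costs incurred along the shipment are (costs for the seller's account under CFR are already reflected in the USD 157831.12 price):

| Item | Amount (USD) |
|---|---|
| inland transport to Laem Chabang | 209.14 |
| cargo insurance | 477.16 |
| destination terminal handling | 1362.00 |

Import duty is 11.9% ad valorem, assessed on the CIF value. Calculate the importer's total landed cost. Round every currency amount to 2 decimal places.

Total landed cost: USD 178508.97

CFR: the seller pays costs through ocean freight to the destination port, but not insurance.
Already in the invoice (seller's account under CFR): inland to port — exclude.
CIF value = CFR price + insurance = 157831.12 + 477.16 = 158308.28
Import duty = 158308.28 × 11.9% = 18838.69
Buyer bears: insurance 477.16 + destination terminal 1362.00 + duty 18838.69 = 20677.85
Landed cost = invoice 157831.12 + 20677.85 = 178508.97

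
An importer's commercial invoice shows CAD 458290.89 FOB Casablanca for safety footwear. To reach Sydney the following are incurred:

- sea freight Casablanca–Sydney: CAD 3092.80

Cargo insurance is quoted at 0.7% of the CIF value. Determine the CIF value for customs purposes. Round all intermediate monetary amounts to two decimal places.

Let C be the CIF value. C = FOB price + freight + 0.7% × C
C − 0.7% × C = 458290.89 + 3092.80
0.993 × C = 461383.69
C = 461383.69 / 0.993 = 464636.14
Insurance premium = 0.7% × 464636.14 = 3252.45

CIF value: CAD 464636.14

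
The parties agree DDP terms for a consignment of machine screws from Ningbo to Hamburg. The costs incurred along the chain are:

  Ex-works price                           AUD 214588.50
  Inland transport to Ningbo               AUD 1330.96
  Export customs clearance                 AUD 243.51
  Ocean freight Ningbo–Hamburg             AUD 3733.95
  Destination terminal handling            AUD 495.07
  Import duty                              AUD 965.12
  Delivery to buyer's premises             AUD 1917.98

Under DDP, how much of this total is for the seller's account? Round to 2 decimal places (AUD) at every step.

Seller's account: AUD 223275.09

DDP: the seller bears all costs including import duty.
Seller's account: goods 214588.50 + inland to port 1330.96 + export clearance 243.51 + freight 3733.95 + destination terminal 495.07 + duty 965.12 + delivery 1917.98 = 223275.09
Buyer's account: 0.00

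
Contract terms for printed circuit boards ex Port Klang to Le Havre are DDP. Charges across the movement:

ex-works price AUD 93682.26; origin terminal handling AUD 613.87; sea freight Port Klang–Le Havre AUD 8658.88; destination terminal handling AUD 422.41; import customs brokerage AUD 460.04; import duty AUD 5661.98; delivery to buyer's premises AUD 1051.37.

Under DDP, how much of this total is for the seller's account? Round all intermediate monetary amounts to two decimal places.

Seller's account: AUD 110550.81

DDP: the seller bears all costs including import duty.
Seller's account: goods 93682.26 + origin terminal 613.87 + freight 8658.88 + destination terminal 422.41 + brokerage 460.04 + duty 5661.98 + delivery 1051.37 = 110550.81
Buyer's account: 0.00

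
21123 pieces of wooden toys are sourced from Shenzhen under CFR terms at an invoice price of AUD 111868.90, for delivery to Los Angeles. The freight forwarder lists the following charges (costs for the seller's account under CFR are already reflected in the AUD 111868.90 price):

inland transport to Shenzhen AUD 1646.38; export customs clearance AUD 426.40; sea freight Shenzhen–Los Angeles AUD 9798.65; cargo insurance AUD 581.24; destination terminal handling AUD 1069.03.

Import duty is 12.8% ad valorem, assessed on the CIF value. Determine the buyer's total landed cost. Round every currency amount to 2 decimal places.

Total landed cost: AUD 127912.79

CFR: the seller pays costs through ocean freight to the destination port, but not insurance.
Already in the invoice (seller's account under CFR): inland to port, export clearance, freight — exclude.
CIF value = CFR price + insurance = 111868.90 + 581.24 = 112450.14
Import duty = 112450.14 × 12.8% = 14393.62
Buyer bears: insurance 581.24 + destination terminal 1069.03 + duty 14393.62 = 16043.89
Landed cost = invoice 111868.90 + 16043.89 = 127912.79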